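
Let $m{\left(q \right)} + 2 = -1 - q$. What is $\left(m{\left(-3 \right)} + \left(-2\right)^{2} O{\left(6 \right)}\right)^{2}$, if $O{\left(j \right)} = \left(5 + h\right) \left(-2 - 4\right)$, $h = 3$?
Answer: $36864$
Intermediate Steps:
$O{\left(j \right)} = -48$ ($O{\left(j \right)} = \left(5 + 3\right) \left(-2 - 4\right) = 8 \left(-6\right) = -48$)
$m{\left(q \right)} = -3 - q$ ($m{\left(q \right)} = -2 - \left(1 + q\right) = -3 - q$)
$\left(m{\left(-3 \right)} + \left(-2\right)^{2} O{\left(6 \right)}\right)^{2} = \left(\left(-3 - -3\right) + \left(-2\right)^{2} \left(-48\right)\right)^{2} = \left(\left(-3 + 3\right) + 4 \left(-48\right)\right)^{2} = \left(0 - 192\right)^{2} = \left(-192\right)^{2} = 36864$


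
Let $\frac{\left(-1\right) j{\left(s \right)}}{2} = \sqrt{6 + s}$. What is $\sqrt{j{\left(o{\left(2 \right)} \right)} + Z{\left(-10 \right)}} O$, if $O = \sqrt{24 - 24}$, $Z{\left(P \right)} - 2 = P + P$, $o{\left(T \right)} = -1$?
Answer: $0$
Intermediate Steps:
$Z{\left(P \right)} = 2 + 2 P$ ($Z{\left(P \right)} = 2 + \left(P + P\right) = 2 + 2 P$)
$O = 0$ ($O = \sqrt{0} = 0$)
$j{\left(s \right)} = - 2 \sqrt{6 + s}$
$\sqrt{j{\left(o{\left(2 \right)} \right)} + Z{\left(-10 \right)}} O = \sqrt{- 2 \sqrt{6 - 1} + \left(2 + 2 \left(-10\right)\right)} 0 = \sqrt{- 2 \sqrt{5} + \left(2 - 20\right)} 0 = \sqrt{- 2 \sqrt{5} - 18} \cdot 0 = \sqrt{-18 - 2 \sqrt{5}} \cdot 0 = 0$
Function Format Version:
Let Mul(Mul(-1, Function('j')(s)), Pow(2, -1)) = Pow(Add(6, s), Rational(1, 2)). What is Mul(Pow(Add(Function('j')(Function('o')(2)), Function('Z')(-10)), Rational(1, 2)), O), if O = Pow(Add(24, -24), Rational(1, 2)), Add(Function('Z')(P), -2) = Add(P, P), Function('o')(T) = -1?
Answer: 0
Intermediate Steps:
Function('Z')(P) = Add(2, Mul(2, P)) (Function('Z')(P) = Add(2, Add(P, P)) = Add(2, Mul(2, P)))
O = 0 (O = Pow(0, Rational(1, 2)) = 0)
Function('j')(s) = Mul(-2, Pow(Add(6, s), Rational(1, 2)))
Mul(Pow(Add(Function('j')(Function('o')(2)), Function('Z')(-10)), Rational(1, 2)), O) = Mul(Pow(Add(Mul(-2, Pow(Add(6, -1), Rational(1, 2))), Add(2, Mul(2, -10))), Rational(1, 2)), 0) = Mul(Pow(Add(Mul(-2, Pow(5, Rational(1, 2))), Add(2, -20)), Rational(1, 2)), 0) = Mul(Pow(Add(Mul(-2, Pow(5, Rational(1, 2))), -18), Rational(1, 2)), 0) = Mul(Pow(Add(-18, Mul(-2, Pow(5, Rational(1, 2)))), Rational(1, 2)), 0) = 0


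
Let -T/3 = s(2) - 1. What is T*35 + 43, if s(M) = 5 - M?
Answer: -167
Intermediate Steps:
T = -6 (T = -3*((5 - 1*2) - 1) = -3*((5 - 2) - 1) = -3*(3 - 1) = -3*2 = -6)
T*35 + 43 = -6*35 + 43 = -210 + 43 = -167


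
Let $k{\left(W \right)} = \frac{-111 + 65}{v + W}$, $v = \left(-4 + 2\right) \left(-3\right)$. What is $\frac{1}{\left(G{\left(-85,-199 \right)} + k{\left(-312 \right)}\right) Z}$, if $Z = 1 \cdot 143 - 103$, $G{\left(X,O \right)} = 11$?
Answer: $\frac{153}{68240} \approx 0.0022421$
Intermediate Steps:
$v = 6$ ($v = \left(-2\right) \left(-3\right) = 6$)
$k{\left(W \right)} = - \frac{46}{6 + W}$ ($k{\left(W \right)} = \frac{-111 + 65}{6 + W} = - \frac{46}{6 + W}$)
$Z = 40$ ($Z = 143 - 103 = 40$)
$\frac{1}{\left(G{\left(-85,-199 \right)} + k{\left(-312 \right)}\right) Z} = \frac{1}{\left(11 - \frac{46}{6 - 312}\right) 40} = \frac{1}{11 - \frac{46}{-306}} \cdot \frac{1}{40} = \frac{1}{11 - - \frac{23}{153}} \cdot \frac{1}{40} = \frac{1}{11 + \frac{23}{153}} \cdot \frac{1}{40} = \frac{1}{\frac{1706}{153}} \cdot \frac{1}{40} = \frac{153}{1706} \cdot \frac{1}{40} = \frac{153}{68240}$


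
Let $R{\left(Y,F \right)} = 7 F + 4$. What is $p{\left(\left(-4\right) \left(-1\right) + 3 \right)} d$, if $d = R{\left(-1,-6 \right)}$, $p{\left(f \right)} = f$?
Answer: $-266$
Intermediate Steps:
$R{\left(Y,F \right)} = 4 + 7 F$
$d = -38$ ($d = 4 + 7 \left(-6\right) = 4 - 42 = -38$)
$p{\left(\left(-4\right) \left(-1\right) + 3 \right)} d = \left(\left(-4\right) \left(-1\right) + 3\right) \left(-38\right) = \left(4 + 3\right) \left(-38\right) = 7 \left(-38\right) = -266$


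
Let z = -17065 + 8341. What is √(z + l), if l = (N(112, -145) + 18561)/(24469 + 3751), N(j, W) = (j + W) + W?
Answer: I*√1736749788335/14110 ≈ 93.399*I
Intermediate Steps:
N(j, W) = j + 2*W (N(j, W) = (W + j) + W = j + 2*W)
z = -8724
l = 18383/28220 (l = ((112 + 2*(-145)) + 18561)/(24469 + 3751) = ((112 - 290) + 18561)/28220 = (-178 + 18561)*(1/28220) = 18383*(1/28220) = 18383/28220 ≈ 0.65142)
√(z + l) = √(-8724 + 18383/28220) = √(-246172897/28220) = I*√1736749788335/14110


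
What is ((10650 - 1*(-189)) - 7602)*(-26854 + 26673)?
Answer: -585897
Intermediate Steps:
((10650 - 1*(-189)) - 7602)*(-26854 + 26673) = ((10650 + 189) - 7602)*(-181) = (10839 - 7602)*(-181) = 3237*(-181) = -585897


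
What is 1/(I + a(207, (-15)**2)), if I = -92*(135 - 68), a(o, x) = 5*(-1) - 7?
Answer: -1/6176 ≈ -0.00016192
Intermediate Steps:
a(o, x) = -12 (a(o, x) = -5 - 7 = -12)
I = -6164 (I = -92*67 = -6164)
1/(I + a(207, (-15)**2)) = 1/(-6164 - 12) = 1/(-6176) = -1/6176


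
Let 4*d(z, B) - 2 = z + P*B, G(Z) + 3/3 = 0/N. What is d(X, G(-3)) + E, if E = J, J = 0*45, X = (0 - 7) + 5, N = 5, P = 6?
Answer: -3/2 ≈ -1.5000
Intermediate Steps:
G(Z) = -1 (G(Z) = -1 + 0/5 = -1 + 0*(⅕) = -1 + 0 = -1)
X = -2 (X = -7 + 5 = -2)
d(z, B) = ½ + z/4 + 3*B/2 (d(z, B) = ½ + (z + 6*B)/4 = ½ + (z/4 + 3*B/2) = ½ + z/4 + 3*B/2)
J = 0
E = 0
d(X, G(-3)) + E = (½ + (¼)*(-2) + (3/2)*(-1)) + 0 = (½ - ½ - 3/2) + 0 = -3/2 + 0 = -3/2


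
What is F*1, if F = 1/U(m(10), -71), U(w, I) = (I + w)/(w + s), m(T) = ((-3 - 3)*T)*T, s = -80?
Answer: 680/671 ≈ 1.0134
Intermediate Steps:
m(T) = -6*T² (m(T) = (-6*T)*T = -6*T²)
U(w, I) = (I + w)/(-80 + w) (U(w, I) = (I + w)/(w - 80) = (I + w)/(-80 + w))
F = 680/671 (F = 1/((-71 - 6*10²)/(-80 - 6*10²)) = 1/((-71 - 6*100)/(-80 - 6*100)) = 1/((-71 - 600)/(-80 - 600)) = 1/(-671/(-680)) = 1/(-1/680*(-671)) = 1/(671/680) = 680/671 ≈ 1.0134)
F*1 = (680/671)*1 = 680/671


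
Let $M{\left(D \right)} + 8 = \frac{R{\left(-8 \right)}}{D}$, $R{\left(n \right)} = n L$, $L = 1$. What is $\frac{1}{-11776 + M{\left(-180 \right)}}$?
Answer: $- \frac{45}{530278} \approx -8.4861 \cdot 10^{-5}$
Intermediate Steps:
$R{\left(n \right)} = n$ ($R{\left(n \right)} = n 1 = n$)
$M{\left(D \right)} = -8 - \frac{8}{D}$
$\frac{1}{-11776 + M{\left(-180 \right)}} = \frac{1}{-11776 - \left(8 + \frac{8}{-180}\right)} = \frac{1}{-11776 - \frac{358}{45}} = \frac{1}{- \frac{530278}{45}} = - \frac{45}{530278}$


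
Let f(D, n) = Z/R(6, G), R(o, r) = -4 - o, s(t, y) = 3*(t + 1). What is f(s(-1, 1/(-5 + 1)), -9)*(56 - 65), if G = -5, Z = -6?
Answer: -27/5 ≈ -5.4000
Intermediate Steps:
s(t, y) = 3 + 3*t (s(t, y) = 3*(1 + t) = 3 + 3*t)
f(D, n) = ⅗ (f(D, n) = -6/(-4 - 1*6) = -6/(-4 - 6) = -6/(-10) = -6*(-⅒) = ⅗)
f(s(-1, 1/(-5 + 1)), -9)*(56 - 65) = 3*(56 - 65)/5 = (⅗)*(-9) = -27/5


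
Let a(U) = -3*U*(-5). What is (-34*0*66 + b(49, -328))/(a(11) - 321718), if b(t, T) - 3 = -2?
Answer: -1/321553 ≈ -3.1099e-6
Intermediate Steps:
b(t, T) = 1 (b(t, T) = 3 - 2 = 1)
a(U) = 15*U
(-34*0*66 + b(49, -328))/(a(11) - 321718) = (-34*0*66 + 1)/(15*11 - 321718) = (0*66 + 1)/(165 - 321718) = (0 + 1)/(-321553) = 1*(-1/321553) = -1/321553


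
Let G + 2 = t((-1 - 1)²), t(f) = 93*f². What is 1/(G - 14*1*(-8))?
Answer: 1/1598 ≈ 0.00062578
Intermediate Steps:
G = 1486 (G = -2 + 93*((-1 - 1)²)² = -2 + 93*((-2)²)² = -2 + 93*4² = -2 + 93*16 = -2 + 1488 = 1486)
1/(G - 14*1*(-8)) = 1/(1486 - 14*1*(-8)) = 1/(1486 - 14*(-8)) = 1/(1486 + 112) = 1/1598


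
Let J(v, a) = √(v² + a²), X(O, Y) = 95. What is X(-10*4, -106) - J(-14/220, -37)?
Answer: 95 - √16564949/110 ≈ 58.000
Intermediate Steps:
J(v, a) = √(a² + v²)
X(-10*4, -106) - J(-14/220, -37) = 95 - √((-37)² + (-14/220)²) = 95 - √(1369 + (-14*1/220)²) = 95 - √(1369 + (-7/110)²) = 95 - √(1369 + 49/12100) = 95 - √(16564949/12100) = 95 - √16564949/110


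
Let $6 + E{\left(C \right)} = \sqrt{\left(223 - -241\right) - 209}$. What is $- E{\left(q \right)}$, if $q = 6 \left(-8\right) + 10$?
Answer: $6 - \sqrt{255} \approx -9.9687$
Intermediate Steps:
$q = -38$ ($q = -48 + 10 = -38$)
$E{\left(C \right)} = -6 + \sqrt{255}$ ($E{\left(C \right)} = -6 + \sqrt{\left(223 - -241\right) - 209} = -6 + \sqrt{\left(223 + 241\right) - 209} = -6 + \sqrt{464 - 209} = -6 + \sqrt{255}$)
$- E{\left(q \right)} = - (-6 + \sqrt{255}) = 6 - \sqrt{255}$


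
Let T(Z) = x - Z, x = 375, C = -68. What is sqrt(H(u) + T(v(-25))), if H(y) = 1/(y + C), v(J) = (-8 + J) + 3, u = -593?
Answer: 2*sqrt(44238086)/661 ≈ 20.125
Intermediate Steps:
v(J) = -5 + J
H(y) = 1/(-68 + y) (H(y) = 1/(y - 68) = 1/(-68 + y))
T(Z) = 375 - Z
sqrt(H(u) + T(v(-25))) = sqrt(1/(-68 - 593) + (375 - (-5 - 25))) = sqrt(1/(-661) + (375 - 1*(-30))) = sqrt(-1/661 + (375 + 30)) = sqrt(-1/661 + 405) = sqrt(267704/661) = 2*sqrt(44238086)/661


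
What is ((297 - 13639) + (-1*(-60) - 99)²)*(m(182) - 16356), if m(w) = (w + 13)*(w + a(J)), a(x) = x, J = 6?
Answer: -240013584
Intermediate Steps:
m(w) = (6 + w)*(13 + w) (m(w) = (w + 13)*(w + 6) = (13 + w)*(6 + w) = (6 + w)*(13 + w))
((297 - 13639) + (-1*(-60) - 99)²)*(m(182) - 16356) = ((297 - 13639) + (-1*(-60) - 99)²)*((78 + 182² + 19*182) - 16356) = (-13342 + (60 - 99)²)*((78 + 33124 + 3458) - 16356) = (-13342 + (-39)²)*(36660 - 16356) = (-13342 + 1521)*20304 = -11821*20304 = -240013584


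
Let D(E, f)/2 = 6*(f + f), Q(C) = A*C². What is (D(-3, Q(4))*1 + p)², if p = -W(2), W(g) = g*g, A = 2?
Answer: 583696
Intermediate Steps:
Q(C) = 2*C²
W(g) = g²
D(E, f) = 24*f (D(E, f) = 2*(6*(f + f)) = 2*(6*(2*f)) = 2*(12*f) = 24*f)
p = -4 (p = -1*2² = -1*4 = -4)
(D(-3, Q(4))*1 + p)² = ((24*(2*4²))*1 - 4)² = ((24*(2*16))*1 - 4)² = ((24*32)*1 - 4)² = (768*1 - 4)² = (768 - 4)² = 764² = 583696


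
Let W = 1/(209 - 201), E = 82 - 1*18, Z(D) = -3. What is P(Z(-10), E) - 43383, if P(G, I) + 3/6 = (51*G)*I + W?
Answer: -425403/8 ≈ -53175.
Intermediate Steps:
E = 64 (E = 82 - 18 = 64)
W = 1/8 ≈ 0.12500
P(G, I) = -3/8 + 51*G*I (P(G, I) = -1/2 + ((51*G)*I + 1/8) = -1/2 + (51*G*I + 1/8) = -1/2 + (1/8 + 51*G*I) = -3/8 + 51*G*I)
P(Z(-10), E) - 43383 = (-3/8 + 51*(-3)*64) - 43383 = (-3/8 - 9792) - 43383 = -78339/8 - 43383 = -425403/8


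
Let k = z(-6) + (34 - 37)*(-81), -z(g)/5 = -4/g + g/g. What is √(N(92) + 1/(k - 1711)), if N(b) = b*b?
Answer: √166030157737/4429 ≈ 92.000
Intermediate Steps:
z(g) = -5 + 20/g (z(g) = -5*(-4/g + g/g) = -5*(-4/g + 1) = -5*(1 - 4/g) = -5 + 20/g)
N(b) = b²
k = 704/3 (k = (-5 + 20/(-6)) + (34 - 37)*(-81) = (-5 + 20*(-⅙)) - 3*(-81) = (-5 - 10/3) + 243 = -25/3 + 243 = 704/3 ≈ 234.67)
√(N(92) + 1/(k - 1711)) = √(92² + 1/(704/3 - 1711)) = √(8464 + 1/(-4429/3)) = √(8464 - 3/4429) = √(37487053/4429) = √166030157737/4429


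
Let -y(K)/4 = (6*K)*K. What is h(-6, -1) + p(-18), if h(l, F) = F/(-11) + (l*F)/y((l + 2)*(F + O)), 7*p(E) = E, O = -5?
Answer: -440141/177408 ≈ -2.4810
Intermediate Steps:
p(E) = E/7
y(K) = -24*K² (y(K) = -4*6*K*K = -24*K²)
h(l, F) = -F/11 - F*l/(24*(-5 + F)²*(2 + l)²) (h(l, F) = F/(-11) + (l*F)/((-24*(F - 5)²*(l + 2)²)) = F*(-1/11) + (F*l)/((-24*(-5 + F)²*(2 + l)²)) = -F/11 + (F*l)/((-24*(-5 + F)²*(2 + l)²)) = -F/11 + (F*l)*(-1/(24*(-5 + F)²*(2 + l)²)) = -F/11 - F*l/(24*(-5 + F)²*(2 + l)²))
h(-6, -1) + p(-18) = (-1/11*(-1) - 1/24*(-1)*(-6)/(-10 - 5*(-6) + 2*(-1) - 1*(-6))²) + (⅐)*(-18) = (1/11 - 1/24*(-1)*(-6)/(-10 + 30 - 2 + 6)²) - 18/7 = (1/11 - 1/24*(-1)*(-6)/24²) - 18/7 = (1/11 - 1/24*(-1)*(-6)*1/576) - 18/7 = (1/11 - 1/2304) - 18/7 = 2293/25344 - 18/7 = -440141/177408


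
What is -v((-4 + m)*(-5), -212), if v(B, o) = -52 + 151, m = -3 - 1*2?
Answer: -99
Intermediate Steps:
m = -5 (m = -3 - 2 = -5)
v(B, o) = 99
-v((-4 + m)*(-5), -212) = -1*99 = -99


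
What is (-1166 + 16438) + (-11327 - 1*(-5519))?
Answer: 9464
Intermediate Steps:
(-1166 + 16438) + (-11327 - 1*(-5519)) = 15272 + (-11327 + 5519) = 15272 - 5808 = 9464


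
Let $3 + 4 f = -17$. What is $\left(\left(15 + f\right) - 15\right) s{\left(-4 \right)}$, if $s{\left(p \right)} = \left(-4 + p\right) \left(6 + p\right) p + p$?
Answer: $-300$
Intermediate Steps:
$f = -5$ ($f = - \frac{3}{4} + \frac{1}{4} \left(-17\right) = - \frac{3}{4} - \frac{17}{4} = -5$)
$s{\left(p \right)} = p + p \left(-4 + p\right) \left(6 + p\right)$ ($s{\left(p \right)} = p \left(-4 + p\right) \left(6 + p\right) + p = p + p \left(-4 + p\right) \left(6 + p\right)$)
$\left(\left(15 + f\right) - 15\right) s{\left(-4 \right)} = \left(\left(15 - 5\right) - 15\right) \left(- 4 \left(-23 + \left(-4\right)^{2} + 2 \left(-4\right)\right)\right) = \left(10 - 15\right) \left(- 4 \left(-23 + 16 - 8\right)\right) = - 5 \left(\left(-4\right) \left(-15\right)\right) = \left(-5\right) 60 = -300$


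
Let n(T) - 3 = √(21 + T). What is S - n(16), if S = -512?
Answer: -515 - √37 ≈ -521.08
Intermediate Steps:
n(T) = 3 + √(21 + T)
S - n(16) = -512 - (3 + √(21 + 16)) = -512 - (3 + √37) = -512 + (-3 - √37) = -515 - √37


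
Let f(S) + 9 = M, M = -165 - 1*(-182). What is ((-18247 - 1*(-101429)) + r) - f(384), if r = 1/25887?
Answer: 2153125339/25887 ≈ 83174.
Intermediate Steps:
M = 17 (M = -165 + 182 = 17)
f(S) = 8 (f(S) = -9 + 17 = 8)
r = 1/25887 ≈ 3.8629e-5
((-18247 - 1*(-101429)) + r) - f(384) = ((-18247 - 1*(-101429)) + 1/25887) - 1*8 = ((-18247 + 101429) + 1/25887) - 8 = (83182 + 1/25887) - 8 = 2153332435/25887 - 8 = 2153125339/25887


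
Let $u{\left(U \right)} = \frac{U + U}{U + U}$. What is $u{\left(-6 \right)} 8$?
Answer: $8$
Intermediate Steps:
$u{\left(U \right)} = 1$ ($u{\left(U \right)} = \frac{2 U}{2 U} = 2 U \frac{1}{2 U} = 1$)
$u{\left(-6 \right)} 8 = 1 \cdot 8 = 8$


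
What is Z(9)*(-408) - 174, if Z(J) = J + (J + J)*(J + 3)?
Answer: -91974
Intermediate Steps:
Z(J) = J + 2*J*(3 + J) (Z(J) = J + (2*J)*(3 + J) = J + 2*J*(3 + J))
Z(9)*(-408) - 174 = (9*(7 + 2*9))*(-408) - 174 = (9*(7 + 18))*(-408) - 174 = (9*25)*(-408) - 174 = 225*(-408) - 174 = -91800 - 174 = -91974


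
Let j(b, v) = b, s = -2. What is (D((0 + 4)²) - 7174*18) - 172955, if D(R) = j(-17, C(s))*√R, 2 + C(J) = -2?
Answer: -302155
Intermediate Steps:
C(J) = -4 (C(J) = -2 - 2 = -4)
D(R) = -17*√R
(D((0 + 4)²) - 7174*18) - 172955 = (-17*√((0 + 4)²) - 7174*18) - 172955 = (-17*√(4²) - 129132) - 172955 = (-17*√16 - 129132) - 172955 = (-17*4 - 129132) - 172955 = (-68 - 129132) - 172955 = -129200 - 172955 = -302155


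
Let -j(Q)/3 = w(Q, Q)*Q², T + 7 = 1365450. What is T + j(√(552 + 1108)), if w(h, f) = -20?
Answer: 1465043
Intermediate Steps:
T = 1365443 (T = -7 + 1365450 = 1365443)
j(Q) = 60*Q² (j(Q) = -(-60)*Q² = 60*Q²)
T + j(√(552 + 1108)) = 1365443 + 60*(√(552 + 1108))² = 1365443 + 60*(√1660)² = 1365443 + 60*(2*√415)² = 1365443 + 60*1660 = 1365443 + 99600 = 1465043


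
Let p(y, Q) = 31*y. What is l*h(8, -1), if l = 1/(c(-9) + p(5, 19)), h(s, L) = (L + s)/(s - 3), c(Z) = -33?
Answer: 7/610 ≈ 0.011475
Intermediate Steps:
h(s, L) = (L + s)/(-3 + s)
l = 1/122 (l = 1/(-33 + 31*5) = 1/(-33 + 155) = 1/122 ≈ 0.0081967)
l*h(8, -1) = ((-1 + 8)/(-3 + 8))/122 = (7/5)/122 = ((⅕)*7)/122 = (1/122)*(7/5) = 7/610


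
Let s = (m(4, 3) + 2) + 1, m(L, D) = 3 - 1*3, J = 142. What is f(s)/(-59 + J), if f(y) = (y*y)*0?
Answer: 0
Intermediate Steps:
m(L, D) = 0 (m(L, D) = 3 - 3 = 0)
s = 3 (s = (0 + 2) + 1 = 2 + 1 = 3)
f(y) = 0 (f(y) = y²*0 = 0)
f(s)/(-59 + J) = 0/(-59 + 142) = 0/83 = 0*(1/83) = 0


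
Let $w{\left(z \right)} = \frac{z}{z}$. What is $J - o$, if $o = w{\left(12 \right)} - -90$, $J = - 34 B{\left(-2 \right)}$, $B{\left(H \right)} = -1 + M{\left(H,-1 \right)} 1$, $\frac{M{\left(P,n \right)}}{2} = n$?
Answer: $11$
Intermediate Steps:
$w{\left(z \right)} = 1$
$M{\left(P,n \right)} = 2 n$
$B{\left(H \right)} = -3$ ($B{\left(H \right)} = -1 + 2 \left(-1\right) 1 = -1 - 2 = -3$)
$J = 102$ ($J = \left(-34\right) \left(-3\right) = 102$)
$o = 91$ ($o = 1 - -90 = 1 + 90 = 91$)
$J - o = 102 - 91 = 11$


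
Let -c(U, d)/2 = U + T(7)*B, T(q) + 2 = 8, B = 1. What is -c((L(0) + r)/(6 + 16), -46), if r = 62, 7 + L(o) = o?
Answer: 17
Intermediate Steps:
L(o) = -7 + o
T(q) = 6 (T(q) = -2 + 8 = 6)
c(U, d) = -12 - 2*U (c(U, d) = -2*(U + 6*1) = -2*(U + 6) = -2*(6 + U) = -12 - 2*U)
-c((L(0) + r)/(6 + 16), -46) = -(-12 - 2*((-7 + 0) + 62)/(6 + 16)) = -(-12 - 2*(-7 + 62)/22) = -(-12 - 110/22) = -(-12 - 2*5/2) = -(-12 - 5) = -1*(-17) = 17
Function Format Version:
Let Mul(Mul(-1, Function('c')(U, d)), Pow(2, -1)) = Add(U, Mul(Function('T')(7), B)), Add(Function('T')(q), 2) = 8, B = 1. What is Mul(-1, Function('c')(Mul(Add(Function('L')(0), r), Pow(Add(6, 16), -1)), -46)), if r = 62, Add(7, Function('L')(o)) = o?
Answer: 17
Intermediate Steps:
Function('L')(o) = Add(-7, o)
Function('T')(q) = 6 (Function('T')(q) = Add(-2, 8) = 6)
Function('c')(U, d) = Add(-12, Mul(-2, U)) (Function('c')(U, d) = Mul(-2, Add(U, Mul(6, 1))) = Mul(-2, Add(U, 6)) = Mul(-2, Add(6, U)) = Add(-12, Mul(-2, U)))
Mul(-1, Function('c')(Mul(Add(Function('L')(0), r), Pow(Add(6, 16), -1)), -46)) = Mul(-1, Add(-12, Mul(-2, Mul(Add(Add(-7, 0), 62), Pow(Add(6, 16), -1))))) = Mul(-1, Add(-12, Mul(-2, Mul(Add(-7, 62), Pow(22, -1))))) = Mul(-1, Add(-12, Mul(-2, Mul(55, Rational(1, 22))))) = Mul(-1, Add(-12, Mul(-2, Rational(5, 2)))) = Mul(-1, Add(-12, -5)) = Mul(-1, -17) = 17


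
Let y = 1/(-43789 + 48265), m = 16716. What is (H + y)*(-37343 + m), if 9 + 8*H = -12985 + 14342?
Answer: -15557027789/4476 ≈ -3.4757e+6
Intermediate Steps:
H = 337/2 (H = -9/8 + (-12985 + 14342)/8 = -9/8 + (1/8)*1357 = -9/8 + 1357/8 = 337/2 ≈ 168.50)
y = 1/4476 ≈ 0.00022341
(H + y)*(-37343 + m) = (337/2 + 1/4476)*(-37343 + 16716) = (754207/4476)*(-20627) = -15557027789/4476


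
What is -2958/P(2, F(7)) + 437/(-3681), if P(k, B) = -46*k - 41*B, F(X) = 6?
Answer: 5370346/622089 ≈ 8.6328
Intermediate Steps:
-2958/P(2, F(7)) + 437/(-3681) = -2958/(-46*2 - 41*6) + 437/(-3681) = -2958/(-92 - 246) + 437*(-1/3681) = -2958/(-338) - 437/3681 = -2958*(-1/338) - 437/3681 = 1479/169 - 437/3681 = 5370346/622089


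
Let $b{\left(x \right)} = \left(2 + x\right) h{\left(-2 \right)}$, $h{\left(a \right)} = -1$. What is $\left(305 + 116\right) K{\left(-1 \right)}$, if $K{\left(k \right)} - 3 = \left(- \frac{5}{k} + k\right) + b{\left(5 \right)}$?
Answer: $0$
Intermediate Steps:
$b{\left(x \right)} = -2 - x$ ($b{\left(x \right)} = \left(2 + x\right) \left(-1\right) = -2 - x$)
$K{\left(k \right)} = -4 + k - \frac{5}{k}$ ($K{\left(k \right)} = 3 - \left(7 - k + \frac{5}{k}\right) = -4 + k - \frac{5}{k}$)
$\left(305 + 116\right) K{\left(-1 \right)} = \left(305 + 116\right) \left(-4 - 1 - \frac{5}{-1}\right) = 421 \left(-4 - 1 - -5\right) = 421 \left(-4 - 1 + 5\right) = 421 \cdot 0 = 0$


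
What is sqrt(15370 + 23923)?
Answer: sqrt(39293) ≈ 198.22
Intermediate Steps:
sqrt(15370 + 23923) = sqrt(39293)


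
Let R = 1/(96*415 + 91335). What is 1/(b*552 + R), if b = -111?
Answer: -131175/8037354599 ≈ -1.6321e-5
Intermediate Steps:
R = 1/131175 (R = 1/(39840 + 91335) = 1/131175 ≈ 7.6234e-6)
1/(b*552 + R) = 1/(-111*552 + 1/131175) = 1/(-61272 + 1/131175) = 1/(-8037354599/131175) = -131175/8037354599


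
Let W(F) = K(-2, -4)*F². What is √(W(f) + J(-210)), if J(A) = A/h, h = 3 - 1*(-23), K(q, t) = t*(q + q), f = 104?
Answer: √29245099/13 ≈ 415.99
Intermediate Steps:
K(q, t) = 2*q*t (K(q, t) = t*(2*q) = 2*q*t)
h = 26 (h = 3 + 23 = 26)
W(F) = 16*F² (W(F) = (2*(-2)*(-4))*F² = 16*F²)
J(A) = A/26
√(W(f) + J(-210)) = √(16*104² + (1/26)*(-210)) = √(16*10816 - 105/13) = √(173056 - 105/13) = √(2249623/13) = √29245099/13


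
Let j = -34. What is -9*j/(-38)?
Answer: -153/19 ≈ -8.0526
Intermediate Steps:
-9*j/(-38) = -9*(-34)/(-38) = 306*(-1/38) = -153/19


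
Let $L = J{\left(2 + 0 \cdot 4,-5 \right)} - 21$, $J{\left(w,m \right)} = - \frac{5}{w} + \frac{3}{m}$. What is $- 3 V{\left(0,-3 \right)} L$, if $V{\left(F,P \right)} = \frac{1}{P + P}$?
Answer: $- \frac{241}{20} \approx -12.05$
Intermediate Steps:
$V{\left(F,P \right)} = \frac{1}{2 P}$
$L = - \frac{241}{10}$ ($L = \left(- \frac{5}{2 + 0 \cdot 4} + \frac{3}{-5}\right) - 21 = \left(- \frac{5}{2 + 0} + 3 \left(- \frac{1}{5}\right)\right) - 21 = \left(- \frac{5}{2} - \frac{3}{5}\right) - 21 = - \frac{31}{10} - 21 = - \frac{241}{10} \approx -24.1$)
$- 3 V{\left(0,-3 \right)} L = - 3 \frac{1}{2 \left(-3\right)} \left(- \frac{241}{10}\right) = - 3 \cdot \frac{1}{2} \left(- \frac{1}{3}\right) \left(- \frac{241}{10}\right) = \left(-3\right) \left(- \frac{1}{6}\right) \left(- \frac{241}{10}\right) = \frac{1}{2} \left(- \frac{241}{10}\right) = - \frac{241}{20}$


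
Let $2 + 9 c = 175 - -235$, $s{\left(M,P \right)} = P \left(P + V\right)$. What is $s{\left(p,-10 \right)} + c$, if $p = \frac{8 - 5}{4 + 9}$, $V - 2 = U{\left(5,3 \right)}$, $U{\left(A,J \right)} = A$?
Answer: $\frac{226}{3} \approx 75.333$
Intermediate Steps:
$V = 7$ ($V = 2 + 5 = 7$)
$p = \frac{3}{13} \approx 0.23077$
$s{\left(M,P \right)} = P \left(7 + P\right)$ ($s{\left(M,P \right)} = P \left(P + 7\right) = P \left(7 + P\right)$)
$c = \frac{136}{3}$ ($c = - \frac{2}{9} + \frac{175 - -235}{9} = - \frac{2}{9} + \frac{175 + 235}{9} = - \frac{2}{9} + \frac{1}{9} \cdot 410 = - \frac{2}{9} + \frac{410}{9} = \frac{136}{3} \approx 45.333$)
$s{\left(p,-10 \right)} + c = - 10 \left(7 - 10\right) + \frac{136}{3} = \left(-10\right) \left(-3\right) + \frac{136}{3} = 30 + \frac{136}{3} = \frac{226}{3}$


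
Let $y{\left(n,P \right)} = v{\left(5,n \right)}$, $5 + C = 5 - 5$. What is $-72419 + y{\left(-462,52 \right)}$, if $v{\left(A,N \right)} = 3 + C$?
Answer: $-72421$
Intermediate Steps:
$C = -5$ ($C = -5 + \left(5 - 5\right) = -5 + 0 = -5$)
$v{\left(A,N \right)} = -2$ ($v{\left(A,N \right)} = 3 - 5 = -2$)
$y{\left(n,P \right)} = -2$
$-72419 + y{\left(-462,52 \right)} = -72419 - 2 = -72421$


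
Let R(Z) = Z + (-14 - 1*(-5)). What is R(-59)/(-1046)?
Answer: 34/523 ≈ 0.065010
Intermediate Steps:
R(Z) = -9 + Z (R(Z) = Z + (-14 + 5) = Z - 9 = -9 + Z)
R(-59)/(-1046) = (-9 - 59)/(-1046) = -68*(-1/1046) = 34/523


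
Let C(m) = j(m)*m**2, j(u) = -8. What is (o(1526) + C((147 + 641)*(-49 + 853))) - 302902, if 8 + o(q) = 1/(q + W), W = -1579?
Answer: -170188586016727/53 ≈ -3.2111e+12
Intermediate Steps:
o(q) = -8 + 1/(-1579 + q) (o(q) = -8 + 1/(q - 1579) = -8 + 1/(-1579 + q))
C(m) = -8*m**2
(o(1526) + C((147 + 641)*(-49 + 853))) - 302902 = ((12633 - 8*1526)/(-1579 + 1526) - 8*(-49 + 853)**2*(147 + 641)**2) - 302902 = ((12633 - 12208)/(-53) - 8*(788*804)**2) - 302902 = (-1/53*425 - 8*633552**2) - 302902 = (-425/53 - 8*401388136704) - 302902 = (-425/53 - 3211105093632) - 302902 = -170188569962921/53 - 302902 = -170188586016727/53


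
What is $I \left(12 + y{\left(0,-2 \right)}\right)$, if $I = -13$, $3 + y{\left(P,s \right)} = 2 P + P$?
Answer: $-117$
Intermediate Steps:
$y{\left(P,s \right)} = -3 + 3 P$ ($y{\left(P,s \right)} = -3 + \left(2 P + P\right) = -3 + 3 P$)
$I \left(12 + y{\left(0,-2 \right)}\right) = - 13 \left(12 + \left(-3 + 3 \cdot 0\right)\right) = - 13 \left(12 + \left(-3 + 0\right)\right) = - 13 \left(12 - 3\right) = \left(-13\right) 9 = -117$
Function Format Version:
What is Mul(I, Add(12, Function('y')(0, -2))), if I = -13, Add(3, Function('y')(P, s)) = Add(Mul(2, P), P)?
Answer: -117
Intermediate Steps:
Function('y')(P, s) = Add(-3, Mul(3, P)) (Function('y')(P, s) = Add(-3, Add(Mul(2, P), P)) = Add(-3, Mul(3, P)))
Mul(I, Add(12, Function('y')(0, -2))) = Mul(-13, Add(12, Add(-3, Mul(3, 0)))) = Mul(-13, Add(12, Add(-3, 0))) = Mul(-13, Add(12, -3)) = Mul(-13, 9) = -117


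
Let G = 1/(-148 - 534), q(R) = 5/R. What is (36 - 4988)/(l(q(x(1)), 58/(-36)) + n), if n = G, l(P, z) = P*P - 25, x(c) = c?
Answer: 3377264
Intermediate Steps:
l(P, z) = -25 + P**2 (l(P, z) = P**2 - 25 = -25 + P**2)
G = -1/682 (G = 1/(-682) = -1/682 ≈ -0.0014663)
n = -1/682 ≈ -0.0014663
(36 - 4988)/(l(q(x(1)), 58/(-36)) + n) = (36 - 4988)/((-25 + (5/1)**2) - 1/682) = -4952/((-25 + (5*1)**2) - 1/682) = -4952/((-25 + 5**2) - 1/682) = -4952/((-25 + 25) - 1/682) = -4952/(0 - 1/682) = -4952/(-1/682) = -4952*(-682) = 3377264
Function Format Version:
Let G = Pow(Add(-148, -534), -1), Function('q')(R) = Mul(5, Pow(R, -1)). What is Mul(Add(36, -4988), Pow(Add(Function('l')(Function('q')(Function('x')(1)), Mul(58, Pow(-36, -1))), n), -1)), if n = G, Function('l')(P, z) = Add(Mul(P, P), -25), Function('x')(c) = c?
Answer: 3377264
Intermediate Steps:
Function('l')(P, z) = Add(-25, Pow(P, 2)) (Function('l')(P, z) = Add(Pow(P, 2), -25) = Add(-25, Pow(P, 2)))
G = Rational(-1, 682) (G = Pow(-682, -1) = Rational(-1, 682) ≈ -0.0014663)
n = Rational(-1, 682) ≈ -0.0014663
Mul(Add(36, -4988), Pow(Add(Function('l')(Function('q')(Function('x')(1)), Mul(58, Pow(-36, -1))), n), -1)) = Mul(Add(36, -4988), Pow(Add(Add(-25, Pow(Mul(5, Pow(1, -1)), 2)), Rational(-1, 682)), -1)) = Mul(-4952, Pow(Add(Add(-25, Pow(Mul(5, 1), 2)), Rational(-1, 682)), -1)) = Mul(-4952, Pow(Add(Add(-25, Pow(5, 2)), Rational(-1, 682)), -1)) = Mul(-4952, Pow(Add(Add(-25, 25), Rational(-1, 682)), -1)) = Mul(-4952, Pow(Add(0, Rational(-1, 682)), -1)) = Mul(-4952, Pow(Rational(-1, 682), -1)) = Mul(-4952, -682) = 3377264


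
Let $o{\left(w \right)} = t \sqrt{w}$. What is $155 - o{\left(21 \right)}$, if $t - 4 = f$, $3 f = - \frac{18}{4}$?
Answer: $155 - \frac{5 \sqrt{21}}{2} \approx 143.54$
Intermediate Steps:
$f = - \frac{3}{2}$ ($f = \frac{\left(-18\right) \frac{1}{4}}{3} = \frac{1}{3} \left(- \frac{9}{2}\right) = - \frac{3}{2} \approx -1.5$)
$t = \frac{5}{2}$ ($t = 4 - \frac{3}{2} = \frac{5}{2} \approx 2.5$)
$o{\left(w \right)} = \frac{5 \sqrt{w}}{2}$
$155 - o{\left(21 \right)} = 155 - \frac{5 \sqrt{21}}{2}$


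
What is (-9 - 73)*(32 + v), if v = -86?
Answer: 4428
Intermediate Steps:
(-9 - 73)*(32 + v) = (-9 - 73)*(32 - 86) = -82*(-54) = 4428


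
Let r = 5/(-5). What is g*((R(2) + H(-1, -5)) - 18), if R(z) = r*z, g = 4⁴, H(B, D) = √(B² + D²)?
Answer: -5120 + 256*√26 ≈ -3814.7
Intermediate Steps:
r = -1 (r = 5*(-⅕) = -1)
g = 256
R(z) = -z
g*((R(2) + H(-1, -5)) - 18) = 256*((-1*2 + √((-1)² + (-5)²)) - 18) = 256*((-2 + √(1 + 25)) - 18) = 256*((-2 + √26) - 18) = 256*(-20 + √26) = -5120 + 256*√26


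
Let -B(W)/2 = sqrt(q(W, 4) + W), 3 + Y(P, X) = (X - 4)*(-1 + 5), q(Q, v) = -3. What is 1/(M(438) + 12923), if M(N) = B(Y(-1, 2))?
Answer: 12923/167003985 + 2*I*sqrt(14)/167003985 ≈ 7.7381e-5 + 4.4809e-8*I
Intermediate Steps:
Y(P, X) = -19 + 4*X (Y(P, X) = -3 + (X - 4)*(-1 + 5) = -3 + (-4 + X)*4 = -3 + (-16 + 4*X) = -19 + 4*X)
B(W) = -2*sqrt(-3 + W)
M(N) = -2*I*sqrt(14) (M(N) = -2*sqrt(-3 + (-19 + 4*2)) = -2*sqrt(-3 + (-19 + 8)) = -2*sqrt(-3 - 11) = -2*I*sqrt(14))
1/(M(438) + 12923) = 1/(-2*I*sqrt(14) + 12923) = 1/(12923 - 2*I*sqrt(14))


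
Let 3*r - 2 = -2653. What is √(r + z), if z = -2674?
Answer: I*√32019/3 ≈ 59.646*I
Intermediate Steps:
r = -2651/3 (r = ⅔ + (⅓)*(-2653) = ⅔ - 2653/3 = -2651/3 ≈ -883.67)
√(r + z) = √(-2651/3 - 2674) = √(-10673/3) = I*√32019/3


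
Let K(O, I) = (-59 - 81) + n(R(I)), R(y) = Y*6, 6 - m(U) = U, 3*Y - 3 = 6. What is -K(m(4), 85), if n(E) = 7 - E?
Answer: 151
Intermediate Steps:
Y = 3 (Y = 1 + (1/3)*6 = 1 + 2 = 3)
m(U) = 6 - U
R(y) = 18 (R(y) = 3*6 = 18)
K(O, I) = -151 (K(O, I) = (-59 - 81) + (7 - 1*18) = -140 + (7 - 18) = -140 - 11 = -151)
-K(m(4), 85) = -1*(-151) = 151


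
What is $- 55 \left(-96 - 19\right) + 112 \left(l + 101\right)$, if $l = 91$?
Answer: $27829$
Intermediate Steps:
$- 55 \left(-96 - 19\right) + 112 \left(l + 101\right) = - 55 \left(-96 - 19\right) + 112 \left(91 + 101\right) = \left(-55\right) \left(-115\right) + 112 \cdot 192 = 6325 + 21504 = 27829$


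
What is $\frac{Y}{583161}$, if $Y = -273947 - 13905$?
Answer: $- \frac{287852}{583161} \approx -0.49361$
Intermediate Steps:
$Y = -287852$ ($Y = -273947 - 13905 = -287852$)
$\frac{Y}{583161} = - \frac{287852}{583161}$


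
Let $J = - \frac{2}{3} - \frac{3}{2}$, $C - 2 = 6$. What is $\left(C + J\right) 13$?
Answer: $\frac{455}{6} \approx 75.833$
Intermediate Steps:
$C = 8$ ($C = 2 + 6 = 8$)
$J = - \frac{13}{6}$ ($J = \left(-2\right) \frac{1}{3} - \frac{3}{2} = - \frac{2}{3} - \frac{3}{2} = - \frac{13}{6} \approx -2.1667$)
$\left(C + J\right) 13 = \left(8 - \frac{13}{6}\right) 13 = \frac{35}{6} \cdot 13 = \frac{455}{6}$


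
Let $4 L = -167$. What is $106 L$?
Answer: $- \frac{8851}{2} \approx -4425.5$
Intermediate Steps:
$L = - \frac{167}{4}$ ($L = \frac{1}{4} \left(-167\right) = - \frac{167}{4} \approx -41.75$)
$106 L = 106 \left(- \frac{167}{4}\right) = - \frac{8851}{2}$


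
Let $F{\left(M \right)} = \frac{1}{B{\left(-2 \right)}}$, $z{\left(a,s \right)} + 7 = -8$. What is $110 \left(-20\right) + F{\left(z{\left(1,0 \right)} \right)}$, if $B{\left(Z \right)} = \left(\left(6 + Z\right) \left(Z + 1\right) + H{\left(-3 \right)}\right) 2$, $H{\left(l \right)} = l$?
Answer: $- \frac{30801}{14} \approx -2200.1$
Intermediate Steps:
$B{\left(Z \right)} = -6 + 2 \left(1 + Z\right) \left(6 + Z\right)$ ($B{\left(Z \right)} = \left(\left(6 + Z\right) \left(Z + 1\right) - 3\right) 2 = \left(\left(6 + Z\right) \left(1 + Z\right) - 3\right) 2 = \left(\left(1 + Z\right) \left(6 + Z\right) - 3\right) 2 = \left(-3 + \left(1 + Z\right) \left(6 + Z\right)\right) 2 = -6 + 2 \left(1 + Z\right) \left(6 + Z\right)$)
$z{\left(a,s \right)} = -15$ ($z{\left(a,s \right)} = -7 - 8 = -15$)
$F{\left(M \right)} = - \frac{1}{14}$ ($F{\left(M \right)} = \frac{1}{6 + 2 \left(-2\right)^{2} + 14 \left(-2\right)} = \frac{1}{6 + 2 \cdot 4 - 28} = \frac{1}{6 + 8 - 28} = \frac{1}{-14} = - \frac{1}{14}$)
$110 \left(-20\right) + F{\left(z{\left(1,0 \right)} \right)} = 110 \left(-20\right) - \frac{1}{14} = -2200 - \frac{1}{14} = - \frac{30801}{14}$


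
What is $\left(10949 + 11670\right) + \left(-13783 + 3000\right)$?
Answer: $11836$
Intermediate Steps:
$\left(10949 + 11670\right) + \left(-13783 + 3000\right) = 22619 - 10783 = 11836$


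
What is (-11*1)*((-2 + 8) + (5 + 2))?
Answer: -143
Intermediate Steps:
(-11*1)*((-2 + 8) + (5 + 2)) = -11*(6 + 7) = -11*13 = -143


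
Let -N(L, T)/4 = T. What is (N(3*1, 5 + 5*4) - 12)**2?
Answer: 12544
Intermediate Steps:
N(L, T) = -4*T
(N(3*1, 5 + 5*4) - 12)**2 = (-4*(5 + 5*4) - 12)**2 = (-4*(5 + 20) - 12)**2 = (-4*25 - 12)**2 = (-100 - 12)**2 = (-112)**2 = 12544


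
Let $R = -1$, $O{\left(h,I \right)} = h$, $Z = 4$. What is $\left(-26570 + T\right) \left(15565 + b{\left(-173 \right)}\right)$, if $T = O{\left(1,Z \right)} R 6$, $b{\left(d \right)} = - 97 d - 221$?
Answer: $-853754000$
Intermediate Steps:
$b{\left(d \right)} = -221 - 97 d$
$T = -6$ ($T = 1 \left(-1\right) 6 = \left(-1\right) 6 = -6$)
$\left(-26570 + T\right) \left(15565 + b{\left(-173 \right)}\right) = \left(-26570 - 6\right) \left(15565 - -16560\right) = - 26576 \left(15565 + \left(-221 + 16781\right)\right) = - 26576 \left(15565 + 16560\right) = \left(-26576\right) 32125 = -853754000$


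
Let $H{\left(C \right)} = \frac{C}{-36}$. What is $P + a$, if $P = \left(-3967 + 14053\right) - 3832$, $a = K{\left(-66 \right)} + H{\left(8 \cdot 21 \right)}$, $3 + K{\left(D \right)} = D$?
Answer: $\frac{18541}{3} \approx 6180.3$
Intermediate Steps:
$K{\left(D \right)} = -3 + D$
$H{\left(C \right)} = - \frac{C}{36}$ ($H{\left(C \right)} = C \left(- \frac{1}{36}\right) = - \frac{C}{36}$)
$a = - \frac{221}{3}$ ($a = \left(-3 - 66\right) - \frac{8 \cdot 21}{36} = -69 - \frac{14}{3} = - \frac{221}{3} \approx -73.667$)
$P = 6254$ ($P = 10086 - 3832 = 6254$)
$P + a = 6254 - \frac{221}{3} = \frac{18541}{3}$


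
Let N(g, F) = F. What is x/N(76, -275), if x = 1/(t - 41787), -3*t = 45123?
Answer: 1/15627700 ≈ 6.3989e-8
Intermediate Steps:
t = -15041 (t = -⅓*45123 = -15041)
x = -1/56828 (x = 1/(-15041 - 41787) = 1/(-56828) = -1/56828 ≈ -1.7597e-5)
x/N(76, -275) = -1/56828/(-275) = -1/56828*(-1/275) = 1/15627700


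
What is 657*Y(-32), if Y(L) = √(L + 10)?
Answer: 657*I*√22 ≈ 3081.6*I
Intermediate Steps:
Y(L) = √(10 + L)
657*Y(-32) = 657*√(10 - 32) = 657*√(-22) = 657*(I*√22) = 657*I*√22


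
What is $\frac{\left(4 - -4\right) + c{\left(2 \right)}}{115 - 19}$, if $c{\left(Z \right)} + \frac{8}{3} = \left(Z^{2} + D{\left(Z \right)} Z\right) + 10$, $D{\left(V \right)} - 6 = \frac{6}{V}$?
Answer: $\frac{7}{18} \approx 0.38889$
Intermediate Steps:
$D{\left(V \right)} = 6 + \frac{6}{V}$
$c{\left(Z \right)} = \frac{22}{3} + Z^{2} + Z \left(6 + \frac{6}{Z}\right)$ ($c{\left(Z \right)} = - \frac{8}{3} + \left(\left(Z^{2} + \left(6 + \frac{6}{Z}\right) Z\right) + 10\right) = - \frac{8}{3} + \left(\left(Z^{2} + Z \left(6 + \frac{6}{Z}\right)\right) + 10\right) = - \frac{8}{3} + \left(10 + Z^{2} + Z \left(6 + \frac{6}{Z}\right)\right) = \frac{22}{3} + Z^{2} + Z \left(6 + \frac{6}{Z}\right)$)
$\frac{\left(4 - -4\right) + c{\left(2 \right)}}{115 - 19} = \frac{\left(4 - -4\right) + \left(\frac{40}{3} + 2^{2} + 6 \cdot 2\right)}{115 - 19} = \frac{\left(4 + 4\right) + \left(\frac{40}{3} + 4 + 12\right)}{96} = \frac{8 + \frac{88}{3}}{96} = \frac{1}{96} \cdot \frac{112}{3} = \frac{7}{18}$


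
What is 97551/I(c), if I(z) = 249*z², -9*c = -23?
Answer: 2633877/43907 ≈ 59.988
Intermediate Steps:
c = 23/9 (c = -⅑*(-23) = 23/9 ≈ 2.5556)
97551/I(c) = 97551/((249*(23/9)²)) = 97551/((249*(529/81))) = 97551/(43907/27) = 97551*(27/43907) = 2633877/43907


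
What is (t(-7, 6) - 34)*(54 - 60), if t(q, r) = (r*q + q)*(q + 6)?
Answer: -90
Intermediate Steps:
t(q, r) = (6 + q)*(q + q*r) (t(q, r) = (q*r + q)*(6 + q) = (q + q*r)*(6 + q) = (6 + q)*(q + q*r))
(t(-7, 6) - 34)*(54 - 60) = (-7*(6 - 7 + 6*6 - 7*6) - 34)*(54 - 60) = (-7*(6 - 7 + 36 - 42) - 34)*(-6) = (-7*(-7) - 34)*(-6) = (49 - 34)*(-6) = 15*(-6) = -90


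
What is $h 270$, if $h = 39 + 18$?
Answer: $15390$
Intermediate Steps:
$h = 57$
$h 270 = 57 \cdot 270 = 15390$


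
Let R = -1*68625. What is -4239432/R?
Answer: 471048/7625 ≈ 61.777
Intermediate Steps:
R = -68625
-4239432/R = -4239432/(-68625) = -4239432*(-1/68625) = 471048/7625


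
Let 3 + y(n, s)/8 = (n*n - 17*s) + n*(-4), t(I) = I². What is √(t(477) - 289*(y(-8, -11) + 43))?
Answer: I*√432258 ≈ 657.46*I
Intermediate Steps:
y(n, s) = -24 - 136*s - 32*n + 8*n² (y(n, s) = -24 + 8*((n*n - 17*s) + n*(-4)) = -24 + 8*((n² - 17*s) - 4*n) = -24 + 8*(n² - 17*s - 4*n) = -24 + (-136*s - 32*n + 8*n²) = -24 - 136*s - 32*n + 8*n²)
√(t(477) - 289*(y(-8, -11) + 43)) = √(477² - 289*((-24 - 136*(-11) - 32*(-8) + 8*(-8)²) + 43)) = √(227529 - 289*((-24 + 1496 + 256 + 8*64) + 43)) = √(227529 - 289*((-24 + 1496 + 256 + 512) + 43)) = √(227529 - 289*(2240 + 43)) = √(227529 - 289*2283) = √(227529 - 659787) = √(-432258) = I*√432258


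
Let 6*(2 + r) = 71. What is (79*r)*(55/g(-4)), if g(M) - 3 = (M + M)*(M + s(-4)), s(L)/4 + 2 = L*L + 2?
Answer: -256355/2862 ≈ -89.572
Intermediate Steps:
r = 59/6 (r = -2 + (1/6)*71 = -2 + 71/6 = 59/6 ≈ 9.8333)
s(L) = 4*L**2 (s(L) = -8 + 4*(L*L + 2) = -8 + 4*(L**2 + 2) = -8 + 4*(2 + L**2) = -8 + (8 + 4*L**2) = 4*L**2)
g(M) = 3 + 2*M*(64 + M) (g(M) = 3 + (M + M)*(M + 4*(-4)**2) = 3 + (2*M)*(M + 4*16) = 3 + (2*M)*(M + 64) = 3 + (2*M)*(64 + M) = 3 + 2*M*(64 + M))
(79*r)*(55/g(-4)) = (79*(59/6))*(55/(3 + 2*(-4)**2 + 128*(-4))) = 4661*(55/(3 + 2*16 - 512))/6 = 4661*(55/(3 + 32 - 512))/6 = 4661*(55/(-477))/6 = 4661*(55*(-1/477))/6 = (4661/6)*(-55/477) = -256355/2862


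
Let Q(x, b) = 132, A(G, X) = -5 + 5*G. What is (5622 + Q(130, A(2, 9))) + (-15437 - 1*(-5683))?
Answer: -4000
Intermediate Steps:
(5622 + Q(130, A(2, 9))) + (-15437 - 1*(-5683)) = (5622 + 132) + (-15437 - 1*(-5683)) = 5754 + (-15437 + 5683) = 5754 - 9754 = -4000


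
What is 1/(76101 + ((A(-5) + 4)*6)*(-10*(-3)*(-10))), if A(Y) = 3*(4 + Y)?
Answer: 1/74301 ≈ 1.3459e-5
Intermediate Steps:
A(Y) = 12 + 3*Y
1/(76101 + ((A(-5) + 4)*6)*(-10*(-3)*(-10))) = 1/(76101 + (((12 + 3*(-5)) + 4)*6)*(-10*(-3)*(-10))) = 1/(76101 + (((12 - 15) + 4)*6)*(30*(-10))) = 1/(76101 + ((-3 + 4)*6)*(-300)) = 1/(76101 + (1*6)*(-300)) = 1/(76101 + 6*(-300)) = 1/(76101 - 1800) = 1/74301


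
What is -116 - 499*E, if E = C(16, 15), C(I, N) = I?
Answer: -8100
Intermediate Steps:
E = 16
-116 - 499*E = -116 - 499*16 = -116 - 7984 = -8100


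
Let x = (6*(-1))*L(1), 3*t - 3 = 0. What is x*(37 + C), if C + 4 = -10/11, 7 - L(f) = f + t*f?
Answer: -10590/11 ≈ -962.73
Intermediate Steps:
t = 1 (t = 1 + (1/3)*0 = 1 + 0 = 1)
L(f) = 7 - 2*f (L(f) = 7 - (f + 1*f) = 7 - (f + f) = 7 - 2*f)
C = -54/11 (C = -4 - 10/11 = -54/11 ≈ -4.9091)
x = -30 (x = (6*(-1))*(7 - 2*1) = -6*(7 - 2) = -6*5 = -30)
x*(37 + C) = -30*(37 - 54/11) = -30*353/11 = -10590/11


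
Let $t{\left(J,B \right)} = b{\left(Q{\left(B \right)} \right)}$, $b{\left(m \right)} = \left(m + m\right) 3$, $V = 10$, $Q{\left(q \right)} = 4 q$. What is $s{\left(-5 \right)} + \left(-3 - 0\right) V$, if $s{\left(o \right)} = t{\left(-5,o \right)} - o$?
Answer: $-145$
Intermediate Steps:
$b{\left(m \right)} = 6 m$ ($b{\left(m \right)} = 2 m 3 = 6 m$)
$t{\left(J,B \right)} = 24 B$ ($t{\left(J,B \right)} = 6 \cdot 4 B = 24 B$)
$s{\left(o \right)} = 23 o$ ($s{\left(o \right)} = 24 o - o = 23 o$)
$s{\left(-5 \right)} + \left(-3 - 0\right) V = 23 \left(-5\right) + \left(-3 - 0\right) 10 = -115 + \left(-3 + 0\right) 10 = -115 - 30 = -145$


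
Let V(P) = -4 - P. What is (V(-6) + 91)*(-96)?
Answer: -8928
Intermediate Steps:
(V(-6) + 91)*(-96) = ((-4 - 1*(-6)) + 91)*(-96) = ((-4 + 6) + 91)*(-96) = (2 + 91)*(-96) = 93*(-96) = -8928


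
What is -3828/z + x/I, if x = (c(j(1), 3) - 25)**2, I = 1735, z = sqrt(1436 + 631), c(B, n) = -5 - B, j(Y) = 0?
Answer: 180/347 - 1276*sqrt(2067)/689 ≈ -83.679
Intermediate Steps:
z = sqrt(2067) ≈ 45.464
x = 900 (x = ((-5 - 1*0) - 25)**2 = ((-5 + 0) - 25)**2 = (-5 - 25)**2 = (-30)**2 = 900)
-3828/z + x/I = -3828*sqrt(2067)/2067 + 900/1735 = -1276*sqrt(2067)/689 + 900*(1/1735) = -1276*sqrt(2067)/689 + 180/347 = 180/347 - 1276*sqrt(2067)/689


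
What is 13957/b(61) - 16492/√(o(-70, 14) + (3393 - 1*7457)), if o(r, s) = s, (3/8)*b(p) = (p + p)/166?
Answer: 3475293/488 + 8246*I*√2/45 ≈ 7121.5 + 259.15*I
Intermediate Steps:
b(p) = 8*p/249 (b(p) = 8*((p + p)/166)/3 = 8*((2*p)*(1/166))/3 = 8*(p/83)/3 = 8*p/249)
13957/b(61) - 16492/√(o(-70, 14) + (3393 - 1*7457)) = 13957/(((8/249)*61)) - 16492/√(14 + (3393 - 1*7457)) = 13957/(488/249) - 16492/√(14 + (3393 - 7457)) = 13957*(249/488) - 16492/√(14 - 4064) = 3475293/488 - 16492*(-I*√2/90) = 3475293/488 - (-8246)*I*√2/45 = 3475293/488 + 8246*I*√2/45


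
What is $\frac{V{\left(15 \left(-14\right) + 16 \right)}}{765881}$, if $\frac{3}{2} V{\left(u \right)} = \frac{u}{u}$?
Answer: $\frac{2}{2297643} \approx 8.7046 \cdot 10^{-7}$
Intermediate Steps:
$V{\left(u \right)} = \frac{2}{3}$ ($V{\left(u \right)} = \frac{2 \frac{u}{u}}{3} = \frac{2}{3} \cdot 1 = \frac{2}{3}$)
$\frac{V{\left(15 \left(-14\right) + 16 \right)}}{765881} = \frac{2}{3 \cdot 765881} = \frac{2}{3} \cdot \frac{1}{765881} = \frac{2}{2297643}$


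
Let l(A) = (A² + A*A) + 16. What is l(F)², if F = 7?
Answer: 12996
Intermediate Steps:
l(A) = 16 + 2*A² (l(A) = (A² + A²) + 16 = 2*A² + 16 = 16 + 2*A²)
l(F)² = (16 + 2*7²)² = (16 + 2*49)² = (16 + 98)² = 114² = 12996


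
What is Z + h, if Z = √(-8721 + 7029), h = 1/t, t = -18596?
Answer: -1/18596 + 6*I*√47 ≈ -5.3775e-5 + 41.134*I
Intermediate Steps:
h = -1/18596 (h = 1/(-18596) = -1/18596 ≈ -5.3775e-5)
Z = 6*I*√47 (Z = √(-1692) = 6*I*√47 ≈ 41.134*I)
Z + h = 6*I*√47 - 1/18596 = -1/18596 + 6*I*√47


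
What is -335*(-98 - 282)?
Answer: 127300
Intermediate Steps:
-335*(-98 - 282) = -335*(-380) = 127300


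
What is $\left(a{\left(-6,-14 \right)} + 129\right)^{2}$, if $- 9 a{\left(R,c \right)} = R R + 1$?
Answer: $\frac{1263376}{81} \approx 15597.0$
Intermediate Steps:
$a{\left(R,c \right)} = - \frac{1}{9} - \frac{R^{2}}{9}$ ($a{\left(R,c \right)} = - \frac{R R + 1}{9} = - \frac{R^{2} + 1}{9} = - \frac{1 + R^{2}}{9} = - \frac{1}{9} - \frac{R^{2}}{9}$)
$\left(a{\left(-6,-14 \right)} + 129\right)^{2} = \left(\left(- \frac{1}{9} - \frac{\left(-6\right)^{2}}{9}\right) + 129\right)^{2} = \left(\left(- \frac{1}{9} - 4\right) + 129\right)^{2} = \left(- \frac{37}{9} + 129\right)^{2} = \left(\frac{1124}{9}\right)^{2} = \frac{1263376}{81}$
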